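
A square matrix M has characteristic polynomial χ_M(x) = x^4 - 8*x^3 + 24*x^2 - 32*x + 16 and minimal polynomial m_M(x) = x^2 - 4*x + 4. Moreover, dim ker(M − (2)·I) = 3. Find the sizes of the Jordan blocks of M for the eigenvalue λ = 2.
Block sizes for λ = 2: [2, 1, 1]

Step 1 — from the characteristic polynomial, algebraic multiplicity of λ = 2 is 4. From dim ker(M − (2)·I) = 3, there are exactly 3 Jordan blocks for λ = 2.
Step 2 — from the minimal polynomial, the factor (x − 2)^2 tells us the largest block for λ = 2 has size 2.
Step 3 — with total size 4, 3 blocks, and largest block 2, the block sizes (in nonincreasing order) are [2, 1, 1].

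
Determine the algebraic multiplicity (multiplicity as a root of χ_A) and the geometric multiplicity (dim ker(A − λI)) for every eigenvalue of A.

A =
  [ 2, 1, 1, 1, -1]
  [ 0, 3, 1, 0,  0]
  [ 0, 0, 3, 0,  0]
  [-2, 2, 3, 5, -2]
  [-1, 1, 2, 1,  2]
λ = 3: alg = 5, geom = 3

Step 1 — factor the characteristic polynomial to read off the algebraic multiplicities:
  χ_A(x) = (x - 3)^5

Step 2 — compute geometric multiplicities via the rank-nullity identity g(λ) = n − rank(A − λI):
  rank(A − (3)·I) = 2, so dim ker(A − (3)·I) = n − 2 = 3

Summary:
  λ = 3: algebraic multiplicity = 5, geometric multiplicity = 3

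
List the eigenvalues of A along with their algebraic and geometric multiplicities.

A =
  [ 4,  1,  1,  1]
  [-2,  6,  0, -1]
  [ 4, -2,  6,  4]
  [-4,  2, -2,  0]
λ = 4: alg = 4, geom = 2

Step 1 — factor the characteristic polynomial to read off the algebraic multiplicities:
  χ_A(x) = (x - 4)^4

Step 2 — compute geometric multiplicities via the rank-nullity identity g(λ) = n − rank(A − λI):
  rank(A − (4)·I) = 2, so dim ker(A − (4)·I) = n − 2 = 2

Summary:
  λ = 4: algebraic multiplicity = 4, geometric multiplicity = 2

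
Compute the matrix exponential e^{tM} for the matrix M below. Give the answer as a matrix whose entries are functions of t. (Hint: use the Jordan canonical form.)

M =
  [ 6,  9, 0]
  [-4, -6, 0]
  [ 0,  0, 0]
e^{tM} =
  [6*t + 1, 9*t, 0]
  [-4*t, 1 - 6*t, 0]
  [0, 0, 1]

Strategy: write M = P · J · P⁻¹ where J is a Jordan canonical form, so e^{tM} = P · e^{tJ} · P⁻¹, and e^{tJ} can be computed block-by-block.

M has Jordan form
J =
  [0, 1, 0]
  [0, 0, 0]
  [0, 0, 0]
(up to reordering of blocks).

Per-block formulas:
  For a 2×2 Jordan block J_2(0): exp(t · J_2(0)) = e^(0t)·(I + t·N), where N is the 2×2 nilpotent shift.
  For a 1×1 block at λ = 0: exp(t · [0]) = [e^(0t)].

After assembling e^{tJ} and conjugating by P, we get:

e^{tM} =
  [6*t + 1, 9*t, 0]
  [-4*t, 1 - 6*t, 0]
  [0, 0, 1]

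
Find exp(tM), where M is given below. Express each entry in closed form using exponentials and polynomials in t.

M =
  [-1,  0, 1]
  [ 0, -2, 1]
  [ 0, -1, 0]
e^{tM} =
  [exp(-t), -t^2*exp(-t)/2, t^2*exp(-t)/2 + t*exp(-t)]
  [0, -t*exp(-t) + exp(-t), t*exp(-t)]
  [0, -t*exp(-t), t*exp(-t) + exp(-t)]

Strategy: write M = P · J · P⁻¹ where J is a Jordan canonical form, so e^{tM} = P · e^{tJ} · P⁻¹, and e^{tJ} can be computed block-by-block.

M has Jordan form
J =
  [-1,  1,  0]
  [ 0, -1,  1]
  [ 0,  0, -1]
(up to reordering of blocks).

Per-block formulas:
  For a 3×3 Jordan block J_3(-1): exp(t · J_3(-1)) = e^(-1t)·(I + t·N + (t^2/2)·N^2), where N is the 3×3 nilpotent shift.

After assembling e^{tJ} and conjugating by P, we get:

e^{tM} =
  [exp(-t), -t^2*exp(-t)/2, t^2*exp(-t)/2 + t*exp(-t)]
  [0, -t*exp(-t) + exp(-t), t*exp(-t)]
  [0, -t*exp(-t), t*exp(-t) + exp(-t)]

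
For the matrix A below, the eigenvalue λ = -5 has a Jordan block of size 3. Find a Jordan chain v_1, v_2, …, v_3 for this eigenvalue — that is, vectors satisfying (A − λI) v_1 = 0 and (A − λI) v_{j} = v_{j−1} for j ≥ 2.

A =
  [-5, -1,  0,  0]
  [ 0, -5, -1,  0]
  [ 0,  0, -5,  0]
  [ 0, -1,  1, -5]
A Jordan chain for λ = -5 of length 3:
v_1 = (1, 0, 0, 1)ᵀ
v_2 = (0, -1, 0, 1)ᵀ
v_3 = (0, 0, 1, 0)ᵀ

Let N = A − (-5)·I. We want v_3 with N^3 v_3 = 0 but N^2 v_3 ≠ 0; then v_{j-1} := N · v_j for j = 3, …, 2.

Pick v_3 = (0, 0, 1, 0)ᵀ.
Then v_2 = N · v_3 = (0, -1, 0, 1)ᵀ.
Then v_1 = N · v_2 = (1, 0, 0, 1)ᵀ.

Sanity check: (A − (-5)·I) v_1 = (0, 0, 0, 0)ᵀ = 0. ✓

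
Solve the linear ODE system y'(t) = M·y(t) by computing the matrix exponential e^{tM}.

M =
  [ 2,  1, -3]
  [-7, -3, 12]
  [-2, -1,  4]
e^{tM} =
  [t*exp(t) + exp(t), t*exp(t), -3*t*exp(t)]
  [-3*t^2*exp(t)/2 - 7*t*exp(t), -3*t^2*exp(t)/2 - 4*t*exp(t) + exp(t), 9*t^2*exp(t)/2 + 12*t*exp(t)]
  [-t^2*exp(t)/2 - 2*t*exp(t), -t^2*exp(t)/2 - t*exp(t), 3*t^2*exp(t)/2 + 3*t*exp(t) + exp(t)]

Strategy: write M = P · J · P⁻¹ where J is a Jordan canonical form, so e^{tM} = P · e^{tJ} · P⁻¹, and e^{tJ} can be computed block-by-block.

M has Jordan form
J =
  [1, 1, 0]
  [0, 1, 1]
  [0, 0, 1]
(up to reordering of blocks).

Per-block formulas:
  For a 3×3 Jordan block J_3(1): exp(t · J_3(1)) = e^(1t)·(I + t·N + (t^2/2)·N^2), where N is the 3×3 nilpotent shift.

After assembling e^{tJ} and conjugating by P, we get:

e^{tM} =
  [t*exp(t) + exp(t), t*exp(t), -3*t*exp(t)]
  [-3*t^2*exp(t)/2 - 7*t*exp(t), -3*t^2*exp(t)/2 - 4*t*exp(t) + exp(t), 9*t^2*exp(t)/2 + 12*t*exp(t)]
  [-t^2*exp(t)/2 - 2*t*exp(t), -t^2*exp(t)/2 - t*exp(t), 3*t^2*exp(t)/2 + 3*t*exp(t) + exp(t)]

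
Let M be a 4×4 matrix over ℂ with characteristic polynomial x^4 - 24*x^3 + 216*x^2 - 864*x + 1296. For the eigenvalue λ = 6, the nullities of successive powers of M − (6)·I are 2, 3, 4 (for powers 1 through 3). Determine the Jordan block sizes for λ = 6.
Block sizes for λ = 6: [3, 1]

From the dimensions of kernels of powers, the number of Jordan blocks of size at least j is d_j − d_{j−1} where d_j = dim ker(N^j) (with d_0 = 0). Computing the differences gives [2, 1, 1].
The number of blocks of size exactly k is (#blocks of size ≥ k) − (#blocks of size ≥ k + 1), so the partition is: 1 block(s) of size 1, 1 block(s) of size 3.
In nonincreasing order the block sizes are [3, 1].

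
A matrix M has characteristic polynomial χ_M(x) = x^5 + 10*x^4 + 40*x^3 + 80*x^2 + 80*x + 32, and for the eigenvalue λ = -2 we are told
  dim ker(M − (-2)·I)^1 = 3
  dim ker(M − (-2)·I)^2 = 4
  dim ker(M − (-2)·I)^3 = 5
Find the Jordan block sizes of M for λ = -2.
Block sizes for λ = -2: [3, 1, 1]

From the dimensions of kernels of powers, the number of Jordan blocks of size at least j is d_j − d_{j−1} where d_j = dim ker(N^j) (with d_0 = 0). Computing the differences gives [3, 1, 1].
The number of blocks of size exactly k is (#blocks of size ≥ k) − (#blocks of size ≥ k + 1), so the partition is: 2 block(s) of size 1, 1 block(s) of size 3.
In nonincreasing order the block sizes are [3, 1, 1].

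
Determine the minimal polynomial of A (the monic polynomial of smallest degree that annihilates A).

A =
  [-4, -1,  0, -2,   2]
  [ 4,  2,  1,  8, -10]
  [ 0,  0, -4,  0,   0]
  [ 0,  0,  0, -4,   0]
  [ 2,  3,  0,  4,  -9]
x^4 + 15*x^3 + 84*x^2 + 208*x + 192

The characteristic polynomial is χ_A(x) = (x + 3)*(x + 4)^4, so the eigenvalues are known. The minimal polynomial is
  m_A(x) = Π_λ (x − λ)^{k_λ}
where k_λ is the size of the *largest* Jordan block for λ (equivalently, the smallest k with (A − λI)^k v = 0 for every generalised eigenvector v of λ).

  λ = -4: largest Jordan block has size 3, contributing (x + 4)^3
  λ = -3: largest Jordan block has size 1, contributing (x + 3)

So m_A(x) = (x + 3)*(x + 4)^3 = x^4 + 15*x^3 + 84*x^2 + 208*x + 192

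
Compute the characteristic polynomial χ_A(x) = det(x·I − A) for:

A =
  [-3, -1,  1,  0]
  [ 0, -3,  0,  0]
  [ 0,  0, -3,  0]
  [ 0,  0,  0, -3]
x^4 + 12*x^3 + 54*x^2 + 108*x + 81

Expanding det(x·I − A) (e.g. by cofactor expansion or by noting that A is similar to its Jordan form J, which has the same characteristic polynomial as A) gives
  χ_A(x) = x^4 + 12*x^3 + 54*x^2 + 108*x + 81
which factors as (x + 3)^4. The eigenvalues (with algebraic multiplicities) are λ = -3 with multiplicity 4.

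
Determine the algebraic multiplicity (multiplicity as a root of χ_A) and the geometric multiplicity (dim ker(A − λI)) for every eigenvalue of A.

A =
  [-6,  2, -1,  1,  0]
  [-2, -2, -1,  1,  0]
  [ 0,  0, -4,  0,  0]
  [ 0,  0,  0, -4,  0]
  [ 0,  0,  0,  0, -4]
λ = -4: alg = 5, geom = 4

Step 1 — factor the characteristic polynomial to read off the algebraic multiplicities:
  χ_A(x) = (x + 4)^5

Step 2 — compute geometric multiplicities via the rank-nullity identity g(λ) = n − rank(A − λI):
  rank(A − (-4)·I) = 1, so dim ker(A − (-4)·I) = n − 1 = 4

Summary:
  λ = -4: algebraic multiplicity = 5, geometric multiplicity = 4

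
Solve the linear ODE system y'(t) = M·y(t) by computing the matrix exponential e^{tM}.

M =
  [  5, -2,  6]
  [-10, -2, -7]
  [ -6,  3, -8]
e^{tM} =
  [-4*t*exp(-3*t) + 3*exp(t) - 2*exp(-3*t), -2*t*exp(-3*t), -2*t*exp(-3*t) + 2*exp(t) - 2*exp(-3*t)]
  [2*t*exp(-3*t) - 3*exp(t) + 3*exp(-3*t), t*exp(-3*t) + exp(-3*t), t*exp(-3*t) - 2*exp(t) + 2*exp(-3*t)]
  [6*t*exp(-3*t) - 3*exp(t) + 3*exp(-3*t), 3*t*exp(-3*t), 3*t*exp(-3*t) - 2*exp(t) + 3*exp(-3*t)]

Strategy: write M = P · J · P⁻¹ where J is a Jordan canonical form, so e^{tM} = P · e^{tJ} · P⁻¹, and e^{tJ} can be computed block-by-block.

M has Jordan form
J =
  [-3,  1, 0]
  [ 0, -3, 0]
  [ 0,  0, 1]
(up to reordering of blocks).

Per-block formulas:
  For a 2×2 Jordan block J_2(-3): exp(t · J_2(-3)) = e^(-3t)·(I + t·N), where N is the 2×2 nilpotent shift.
  For a 1×1 block at λ = 1: exp(t · [1]) = [e^(1t)].

After assembling e^{tJ} and conjugating by P, we get:

e^{tM} =
  [-4*t*exp(-3*t) + 3*exp(t) - 2*exp(-3*t), -2*t*exp(-3*t), -2*t*exp(-3*t) + 2*exp(t) - 2*exp(-3*t)]
  [2*t*exp(-3*t) - 3*exp(t) + 3*exp(-3*t), t*exp(-3*t) + exp(-3*t), t*exp(-3*t) - 2*exp(t) + 2*exp(-3*t)]
  [6*t*exp(-3*t) - 3*exp(t) + 3*exp(-3*t), 3*t*exp(-3*t), 3*t*exp(-3*t) - 2*exp(t) + 3*exp(-3*t)]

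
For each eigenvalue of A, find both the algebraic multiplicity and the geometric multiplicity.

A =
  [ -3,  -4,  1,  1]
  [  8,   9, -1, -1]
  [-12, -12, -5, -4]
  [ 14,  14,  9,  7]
λ = 1: alg = 3, geom = 1; λ = 5: alg = 1, geom = 1

Step 1 — factor the characteristic polynomial to read off the algebraic multiplicities:
  χ_A(x) = (x - 5)*(x - 1)^3

Step 2 — compute geometric multiplicities via the rank-nullity identity g(λ) = n − rank(A − λI):
  rank(A − (1)·I) = 3, so dim ker(A − (1)·I) = n − 3 = 1
  rank(A − (5)·I) = 3, so dim ker(A − (5)·I) = n − 3 = 1

Summary:
  λ = 1: algebraic multiplicity = 3, geometric multiplicity = 1
  λ = 5: algebraic multiplicity = 1, geometric multiplicity = 1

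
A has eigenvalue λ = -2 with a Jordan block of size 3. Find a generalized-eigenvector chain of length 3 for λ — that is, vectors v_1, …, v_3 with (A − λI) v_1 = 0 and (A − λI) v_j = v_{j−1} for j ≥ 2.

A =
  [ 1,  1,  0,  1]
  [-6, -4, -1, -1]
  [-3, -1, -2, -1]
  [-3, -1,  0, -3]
A Jordan chain for λ = -2 of length 3:
v_1 = (-1, 2, 1, 1)ᵀ
v_2 = (0, -1, 0, 0)ᵀ
v_3 = (0, 0, 1, 0)ᵀ

Let N = A − (-2)·I. We want v_3 with N^3 v_3 = 0 but N^2 v_3 ≠ 0; then v_{j-1} := N · v_j for j = 3, …, 2.

Pick v_3 = (0, 0, 1, 0)ᵀ.
Then v_2 = N · v_3 = (0, -1, 0, 0)ᵀ.
Then v_1 = N · v_2 = (-1, 2, 1, 1)ᵀ.

Sanity check: (A − (-2)·I) v_1 = (0, 0, 0, 0)ᵀ = 0. ✓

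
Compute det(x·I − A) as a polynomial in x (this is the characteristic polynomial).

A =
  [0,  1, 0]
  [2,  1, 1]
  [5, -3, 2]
x^3 - 3*x^2 + 3*x - 1

Expanding det(x·I − A) (e.g. by cofactor expansion or by noting that A is similar to its Jordan form J, which has the same characteristic polynomial as A) gives
  χ_A(x) = x^3 - 3*x^2 + 3*x - 1
which factors as (x - 1)^3. The eigenvalues (with algebraic multiplicities) are λ = 1 with multiplicity 3.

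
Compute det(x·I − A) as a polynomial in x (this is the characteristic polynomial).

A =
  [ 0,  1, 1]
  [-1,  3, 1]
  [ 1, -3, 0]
x^3 - 3*x^2 + 3*x - 1

Expanding det(x·I − A) (e.g. by cofactor expansion or by noting that A is similar to its Jordan form J, which has the same characteristic polynomial as A) gives
  χ_A(x) = x^3 - 3*x^2 + 3*x - 1
which factors as (x - 1)^3. The eigenvalues (with algebraic multiplicities) are λ = 1 with multiplicity 3.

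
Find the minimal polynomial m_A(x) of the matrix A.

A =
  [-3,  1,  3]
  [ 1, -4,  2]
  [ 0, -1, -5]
x^3 + 12*x^2 + 48*x + 64

The characteristic polynomial is χ_A(x) = (x + 4)^3, so the eigenvalues are known. The minimal polynomial is
  m_A(x) = Π_λ (x − λ)^{k_λ}
where k_λ is the size of the *largest* Jordan block for λ (equivalently, the smallest k with (A − λI)^k v = 0 for every generalised eigenvector v of λ).

  λ = -4: largest Jordan block has size 3, contributing (x + 4)^3

So m_A(x) = (x + 4)^3 = x^3 + 12*x^2 + 48*x + 64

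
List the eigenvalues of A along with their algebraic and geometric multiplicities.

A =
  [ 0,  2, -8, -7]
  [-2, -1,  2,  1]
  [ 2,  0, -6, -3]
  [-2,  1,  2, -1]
λ = -2: alg = 4, geom = 2

Step 1 — factor the characteristic polynomial to read off the algebraic multiplicities:
  χ_A(x) = (x + 2)^4

Step 2 — compute geometric multiplicities via the rank-nullity identity g(λ) = n − rank(A − λI):
  rank(A − (-2)·I) = 2, so dim ker(A − (-2)·I) = n − 2 = 2

Summary:
  λ = -2: algebraic multiplicity = 4, geometric multiplicity = 2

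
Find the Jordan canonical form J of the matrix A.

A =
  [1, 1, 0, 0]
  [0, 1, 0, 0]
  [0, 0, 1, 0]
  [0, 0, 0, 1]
J_2(1) ⊕ J_1(1) ⊕ J_1(1)

The characteristic polynomial is
  det(x·I − A) = x^4 - 4*x^3 + 6*x^2 - 4*x + 1 = (x - 1)^4

Eigenvalues and multiplicities (the geometric multiplicity of λ is n − rank(A − λI), which equals the number of Jordan blocks for λ):
  λ = 1: algebraic multiplicity = 4, geometric multiplicity = 3

Determining the block sizes for each eigenvalue:
  λ = 1: 3 blocks summing to 4 forces exactly one block of size 2 and the rest size 1 → block sizes [2, 1, 1]

Assembling the blocks gives a Jordan form
J =
  [1, 1, 0, 0]
  [0, 1, 0, 0]
  [0, 0, 1, 0]
  [0, 0, 0, 1]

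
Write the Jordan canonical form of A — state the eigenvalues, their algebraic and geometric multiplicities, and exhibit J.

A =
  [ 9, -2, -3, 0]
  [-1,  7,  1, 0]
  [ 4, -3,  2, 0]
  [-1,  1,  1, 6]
J_3(6) ⊕ J_1(6)

The characteristic polynomial is
  det(x·I − A) = x^4 - 24*x^3 + 216*x^2 - 864*x + 1296 = (x - 6)^4

Eigenvalues and multiplicities (the geometric multiplicity of λ is n − rank(A − λI), which equals the number of Jordan blocks for λ):
  λ = 6: algebraic multiplicity = 4, geometric multiplicity = 2

Determining the block sizes for each eigenvalue:
  λ = 6: with am = 4 and gm = 2, the partition is not yet determined (e.g. several partitions of 4 into 2 parts exist). Let N = A − (6)·I. Computing rank(N^1) = 2, rank(N^2) = 1, rank(N^3) = 0; the number of blocks of size ≥ j is rank(N^{j−1}) − rank(N^j), giving [2, 1, 1]. So we have 1 block(s) of size 3, 1 block(s) of size 1 → block sizes [3, 1]

Assembling the blocks gives a Jordan form
J =
  [6, 1, 0, 0]
  [0, 6, 1, 0]
  [0, 0, 6, 0]
  [0, 0, 0, 6]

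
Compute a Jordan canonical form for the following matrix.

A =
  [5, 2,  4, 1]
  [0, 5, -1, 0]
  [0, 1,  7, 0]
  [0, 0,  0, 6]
J_1(5) ⊕ J_2(6) ⊕ J_1(6)

The characteristic polynomial is
  det(x·I − A) = x^4 - 23*x^3 + 198*x^2 - 756*x + 1080 = (x - 6)^3*(x - 5)

Eigenvalues and multiplicities (the geometric multiplicity of λ is n − rank(A − λI), which equals the number of Jordan blocks for λ):
  λ = 5: algebraic multiplicity = 1, geometric multiplicity = 1
  λ = 6: algebraic multiplicity = 3, geometric multiplicity = 2

Determining the block sizes for each eigenvalue:
  λ = 5: one block (gm = 1), so the single block has size am = 1 → block sizes [1]
  λ = 6: 2 blocks summing to 3 forces exactly one block of size 2 and the rest size 1 → block sizes [2, 1]

Assembling the blocks gives a Jordan form
J =
  [5, 0, 0, 0]
  [0, 6, 1, 0]
  [0, 0, 6, 0]
  [0, 0, 0, 6]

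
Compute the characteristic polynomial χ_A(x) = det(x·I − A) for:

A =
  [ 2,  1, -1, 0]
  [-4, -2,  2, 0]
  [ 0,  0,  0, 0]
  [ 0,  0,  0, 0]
x^4

Expanding det(x·I − A) (e.g. by cofactor expansion or by noting that A is similar to its Jordan form J, which has the same characteristic polynomial as A) gives
  χ_A(x) = x^4
which factors as x^4. The eigenvalues (with algebraic multiplicities) are λ = 0 with multiplicity 4.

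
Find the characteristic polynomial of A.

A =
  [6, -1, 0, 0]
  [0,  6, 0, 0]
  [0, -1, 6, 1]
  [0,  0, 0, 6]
x^4 - 24*x^3 + 216*x^2 - 864*x + 1296

Expanding det(x·I − A) (e.g. by cofactor expansion or by noting that A is similar to its Jordan form J, which has the same characteristic polynomial as A) gives
  χ_A(x) = x^4 - 24*x^3 + 216*x^2 - 864*x + 1296
which factors as (x - 6)^4. The eigenvalues (with algebraic multiplicities) are λ = 6 with multiplicity 4.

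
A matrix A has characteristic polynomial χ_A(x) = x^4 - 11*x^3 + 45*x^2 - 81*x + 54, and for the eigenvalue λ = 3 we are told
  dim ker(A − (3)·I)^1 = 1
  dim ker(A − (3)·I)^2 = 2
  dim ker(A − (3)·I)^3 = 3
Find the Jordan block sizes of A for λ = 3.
Block sizes for λ = 3: [3]

From the dimensions of kernels of powers, the number of Jordan blocks of size at least j is d_j − d_{j−1} where d_j = dim ker(N^j) (with d_0 = 0). Computing the differences gives [1, 1, 1].
The number of blocks of size exactly k is (#blocks of size ≥ k) − (#blocks of size ≥ k + 1), so the partition is: 1 block(s) of size 3.
In nonincreasing order the block sizes are [3].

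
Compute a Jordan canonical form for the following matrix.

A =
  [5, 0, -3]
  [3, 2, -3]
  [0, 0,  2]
J_1(2) ⊕ J_1(2) ⊕ J_1(5)

The characteristic polynomial is
  det(x·I − A) = x^3 - 9*x^2 + 24*x - 20 = (x - 5)*(x - 2)^2

Eigenvalues and multiplicities (the geometric multiplicity of λ is n − rank(A − λI), which equals the number of Jordan blocks for λ):
  λ = 2: algebraic multiplicity = 2, geometric multiplicity = 2
  λ = 5: algebraic multiplicity = 1, geometric multiplicity = 1

Determining the block sizes for each eigenvalue:
  λ = 2: gm = am = 2, so every block has size 1 → block sizes [1, 1]
  λ = 5: one block (gm = 1), so the single block has size am = 1 → block sizes [1]

Assembling the blocks gives a Jordan form
J =
  [2, 0, 0]
  [0, 2, 0]
  [0, 0, 5]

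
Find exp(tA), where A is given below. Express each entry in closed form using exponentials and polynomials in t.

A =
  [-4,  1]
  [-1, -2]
e^{tA} =
  [-t*exp(-3*t) + exp(-3*t), t*exp(-3*t)]
  [-t*exp(-3*t), t*exp(-3*t) + exp(-3*t)]

Strategy: write A = P · J · P⁻¹ where J is a Jordan canonical form, so e^{tA} = P · e^{tJ} · P⁻¹, and e^{tJ} can be computed block-by-block.

A has Jordan form
J =
  [-3,  1]
  [ 0, -3]
(up to reordering of blocks).

Per-block formulas:
  For a 2×2 Jordan block J_2(-3): exp(t · J_2(-3)) = e^(-3t)·(I + t·N), where N is the 2×2 nilpotent shift.

After assembling e^{tJ} and conjugating by P, we get:

e^{tA} =
  [-t*exp(-3*t) + exp(-3*t), t*exp(-3*t)]
  [-t*exp(-3*t), t*exp(-3*t) + exp(-3*t)]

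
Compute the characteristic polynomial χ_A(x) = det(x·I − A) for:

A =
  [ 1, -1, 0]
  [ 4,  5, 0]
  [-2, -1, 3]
x^3 - 9*x^2 + 27*x - 27

Expanding det(x·I − A) (e.g. by cofactor expansion or by noting that A is similar to its Jordan form J, which has the same characteristic polynomial as A) gives
  χ_A(x) = x^3 - 9*x^2 + 27*x - 27
which factors as (x - 3)^3. The eigenvalues (with algebraic multiplicities) are λ = 3 with multiplicity 3.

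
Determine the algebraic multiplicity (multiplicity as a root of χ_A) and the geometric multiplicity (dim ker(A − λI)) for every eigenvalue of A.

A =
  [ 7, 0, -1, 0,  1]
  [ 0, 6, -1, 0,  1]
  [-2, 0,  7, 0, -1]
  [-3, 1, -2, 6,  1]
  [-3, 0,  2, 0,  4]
λ = 6: alg = 5, geom = 2

Step 1 — factor the characteristic polynomial to read off the algebraic multiplicities:
  χ_A(x) = (x - 6)^5

Step 2 — compute geometric multiplicities via the rank-nullity identity g(λ) = n − rank(A − λI):
  rank(A − (6)·I) = 3, so dim ker(A − (6)·I) = n − 3 = 2

Summary:
  λ = 6: algebraic multiplicity = 5, geometric multiplicity = 2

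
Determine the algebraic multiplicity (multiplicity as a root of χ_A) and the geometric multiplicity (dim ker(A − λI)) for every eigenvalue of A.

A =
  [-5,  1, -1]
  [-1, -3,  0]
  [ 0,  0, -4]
λ = -4: alg = 3, geom = 1

Step 1 — factor the characteristic polynomial to read off the algebraic multiplicities:
  χ_A(x) = (x + 4)^3

Step 2 — compute geometric multiplicities via the rank-nullity identity g(λ) = n − rank(A − λI):
  rank(A − (-4)·I) = 2, so dim ker(A − (-4)·I) = n − 2 = 1

Summary:
  λ = -4: algebraic multiplicity = 3, geometric multiplicity = 1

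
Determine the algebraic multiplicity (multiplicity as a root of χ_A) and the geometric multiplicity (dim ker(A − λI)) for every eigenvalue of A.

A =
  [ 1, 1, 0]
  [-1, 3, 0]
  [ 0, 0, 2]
λ = 2: alg = 3, geom = 2

Step 1 — factor the characteristic polynomial to read off the algebraic multiplicities:
  χ_A(x) = (x - 2)^3

Step 2 — compute geometric multiplicities via the rank-nullity identity g(λ) = n − rank(A − λI):
  rank(A − (2)·I) = 1, so dim ker(A − (2)·I) = n − 1 = 2

Summary:
  λ = 2: algebraic multiplicity = 3, geometric multiplicity = 2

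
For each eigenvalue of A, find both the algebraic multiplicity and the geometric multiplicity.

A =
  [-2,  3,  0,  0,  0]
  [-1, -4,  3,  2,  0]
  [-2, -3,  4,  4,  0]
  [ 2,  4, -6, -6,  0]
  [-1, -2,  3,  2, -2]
λ = -2: alg = 5, geom = 3

Step 1 — factor the characteristic polynomial to read off the algebraic multiplicities:
  χ_A(x) = (x + 2)^5

Step 2 — compute geometric multiplicities via the rank-nullity identity g(λ) = n − rank(A − λI):
  rank(A − (-2)·I) = 2, so dim ker(A − (-2)·I) = n − 2 = 3

Summary:
  λ = -2: algebraic multiplicity = 5, geometric multiplicity = 3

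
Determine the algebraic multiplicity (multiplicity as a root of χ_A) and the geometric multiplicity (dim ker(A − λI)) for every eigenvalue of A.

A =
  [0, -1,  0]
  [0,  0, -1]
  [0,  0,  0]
λ = 0: alg = 3, geom = 1

Step 1 — factor the characteristic polynomial to read off the algebraic multiplicities:
  χ_A(x) = x^3

Step 2 — compute geometric multiplicities via the rank-nullity identity g(λ) = n − rank(A − λI):
  rank(A − (0)·I) = 2, so dim ker(A − (0)·I) = n − 2 = 1

Summary:
  λ = 0: algebraic multiplicity = 3, geometric multiplicity = 1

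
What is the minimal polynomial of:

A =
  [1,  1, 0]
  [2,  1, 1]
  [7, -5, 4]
x^3 - 6*x^2 + 12*x - 8

The characteristic polynomial is χ_A(x) = (x - 2)^3, so the eigenvalues are known. The minimal polynomial is
  m_A(x) = Π_λ (x − λ)^{k_λ}
where k_λ is the size of the *largest* Jordan block for λ (equivalently, the smallest k with (A − λI)^k v = 0 for every generalised eigenvector v of λ).

  λ = 2: largest Jordan block has size 3, contributing (x − 2)^3

So m_A(x) = (x - 2)^3 = x^3 - 6*x^2 + 12*x - 8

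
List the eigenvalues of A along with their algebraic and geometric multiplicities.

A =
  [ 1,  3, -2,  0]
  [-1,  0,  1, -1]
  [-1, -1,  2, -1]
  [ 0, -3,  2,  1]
λ = 1: alg = 4, geom = 2

Step 1 — factor the characteristic polynomial to read off the algebraic multiplicities:
  χ_A(x) = (x - 1)^4

Step 2 — compute geometric multiplicities via the rank-nullity identity g(λ) = n − rank(A − λI):
  rank(A − (1)·I) = 2, so dim ker(A − (1)·I) = n − 2 = 2

Summary:
  λ = 1: algebraic multiplicity = 4, geometric multiplicity = 2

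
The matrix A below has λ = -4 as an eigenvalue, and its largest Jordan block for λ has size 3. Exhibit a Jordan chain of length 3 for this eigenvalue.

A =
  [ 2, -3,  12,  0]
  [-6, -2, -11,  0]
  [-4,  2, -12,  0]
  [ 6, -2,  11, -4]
A Jordan chain for λ = -4 of length 3:
v_1 = (6, -4, -4, 4)ᵀ
v_2 = (6, -6, -4, 6)ᵀ
v_3 = (1, 0, 0, 0)ᵀ

Let N = A − (-4)·I. We want v_3 with N^3 v_3 = 0 but N^2 v_3 ≠ 0; then v_{j-1} := N · v_j for j = 3, …, 2.

Pick v_3 = (1, 0, 0, 0)ᵀ.
Then v_2 = N · v_3 = (6, -6, -4, 6)ᵀ.
Then v_1 = N · v_2 = (6, -4, -4, 4)ᵀ.

Sanity check: (A − (-4)·I) v_1 = (0, 0, 0, 0)ᵀ = 0. ✓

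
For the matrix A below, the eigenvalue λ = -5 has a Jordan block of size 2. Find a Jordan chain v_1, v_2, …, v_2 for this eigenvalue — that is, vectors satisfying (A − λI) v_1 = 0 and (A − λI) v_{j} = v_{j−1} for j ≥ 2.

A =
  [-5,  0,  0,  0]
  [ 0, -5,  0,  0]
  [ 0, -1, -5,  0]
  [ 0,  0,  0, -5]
A Jordan chain for λ = -5 of length 2:
v_1 = (0, 0, -1, 0)ᵀ
v_2 = (0, 1, 0, 0)ᵀ

Let N = A − (-5)·I. We want v_2 with N^2 v_2 = 0 but N^1 v_2 ≠ 0; then v_{j-1} := N · v_j for j = 2, …, 2.

Pick v_2 = (0, 1, 0, 0)ᵀ.
Then v_1 = N · v_2 = (0, 0, -1, 0)ᵀ.

Sanity check: (A − (-5)·I) v_1 = (0, 0, 0, 0)ᵀ = 0. ✓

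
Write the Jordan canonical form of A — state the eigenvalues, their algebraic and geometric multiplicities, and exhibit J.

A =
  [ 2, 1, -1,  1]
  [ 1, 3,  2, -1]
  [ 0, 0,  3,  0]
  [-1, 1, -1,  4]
J_3(3) ⊕ J_1(3)

The characteristic polynomial is
  det(x·I − A) = x^4 - 12*x^3 + 54*x^2 - 108*x + 81 = (x - 3)^4

Eigenvalues and multiplicities (the geometric multiplicity of λ is n − rank(A − λI), which equals the number of Jordan blocks for λ):
  λ = 3: algebraic multiplicity = 4, geometric multiplicity = 2

Determining the block sizes for each eigenvalue:
  λ = 3: with am = 4 and gm = 2, the partition is not yet determined (e.g. several partitions of 4 into 2 parts exist). Let N = A − (3)·I. Computing rank(N^1) = 2, rank(N^2) = 1, rank(N^3) = 0; the number of blocks of size ≥ j is rank(N^{j−1}) − rank(N^j), giving [2, 1, 1]. So we have 1 block(s) of size 3, 1 block(s) of size 1 → block sizes [3, 1]

Assembling the blocks gives a Jordan form
J =
  [3, 1, 0, 0]
  [0, 3, 1, 0]
  [0, 0, 3, 0]
  [0, 0, 0, 3]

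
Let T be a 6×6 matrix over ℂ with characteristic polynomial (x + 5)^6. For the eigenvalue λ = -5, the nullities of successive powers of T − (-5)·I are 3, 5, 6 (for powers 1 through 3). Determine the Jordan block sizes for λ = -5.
Block sizes for λ = -5: [3, 2, 1]

From the dimensions of kernels of powers, the number of Jordan blocks of size at least j is d_j − d_{j−1} where d_j = dim ker(N^j) (with d_0 = 0). Computing the differences gives [3, 2, 1].
The number of blocks of size exactly k is (#blocks of size ≥ k) − (#blocks of size ≥ k + 1), so the partition is: 1 block(s) of size 1, 1 block(s) of size 2, 1 block(s) of size 3.
In nonincreasing order the block sizes are [3, 2, 1].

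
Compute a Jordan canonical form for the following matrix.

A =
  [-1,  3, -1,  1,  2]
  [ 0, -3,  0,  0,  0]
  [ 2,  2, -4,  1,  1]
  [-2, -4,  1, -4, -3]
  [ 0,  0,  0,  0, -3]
J_2(-3) ⊕ J_2(-3) ⊕ J_1(-3)

The characteristic polynomial is
  det(x·I − A) = x^5 + 15*x^4 + 90*x^3 + 270*x^2 + 405*x + 243 = (x + 3)^5

Eigenvalues and multiplicities (the geometric multiplicity of λ is n − rank(A − λI), which equals the number of Jordan blocks for λ):
  λ = -3: algebraic multiplicity = 5, geometric multiplicity = 3

Determining the block sizes for each eigenvalue:
  λ = -3: with am = 5 and gm = 3, the partition is not yet determined (e.g. several partitions of 5 into 3 parts exist). Let N = A − (-3)·I. Computing rank(N^1) = 2, rank(N^2) = 0; the number of blocks of size ≥ j is rank(N^{j−1}) − rank(N^j), giving [3, 2]. So we have 2 block(s) of size 2, 1 block(s) of size 1 → block sizes [2, 2, 1]

Assembling the blocks gives a Jordan form
J =
  [-3,  1,  0,  0,  0]
  [ 0, -3,  0,  0,  0]
  [ 0,  0, -3,  1,  0]
  [ 0,  0,  0, -3,  0]
  [ 0,  0,  0,  0, -3]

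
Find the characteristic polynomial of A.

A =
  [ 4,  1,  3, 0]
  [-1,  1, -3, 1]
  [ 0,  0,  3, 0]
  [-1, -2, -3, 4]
x^4 - 12*x^3 + 54*x^2 - 108*x + 81

Expanding det(x·I − A) (e.g. by cofactor expansion or by noting that A is similar to its Jordan form J, which has the same characteristic polynomial as A) gives
  χ_A(x) = x^4 - 12*x^3 + 54*x^2 - 108*x + 81
which factors as (x - 3)^4. The eigenvalues (with algebraic multiplicities) are λ = 3 with multiplicity 4.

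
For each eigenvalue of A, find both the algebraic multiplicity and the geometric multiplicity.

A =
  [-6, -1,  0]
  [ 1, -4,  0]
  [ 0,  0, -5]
λ = -5: alg = 3, geom = 2

Step 1 — factor the characteristic polynomial to read off the algebraic multiplicities:
  χ_A(x) = (x + 5)^3

Step 2 — compute geometric multiplicities via the rank-nullity identity g(λ) = n − rank(A − λI):
  rank(A − (-5)·I) = 1, so dim ker(A − (-5)·I) = n − 1 = 2

Summary:
  λ = -5: algebraic multiplicity = 3, geometric multiplicity = 2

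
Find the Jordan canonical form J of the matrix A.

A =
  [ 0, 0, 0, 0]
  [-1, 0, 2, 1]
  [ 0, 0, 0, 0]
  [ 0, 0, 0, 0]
J_2(0) ⊕ J_1(0) ⊕ J_1(0)

The characteristic polynomial is
  det(x·I − A) = x^4

Eigenvalues and multiplicities (the geometric multiplicity of λ is n − rank(A − λI), which equals the number of Jordan blocks for λ):
  λ = 0: algebraic multiplicity = 4, geometric multiplicity = 3

Determining the block sizes for each eigenvalue:
  λ = 0: 3 blocks summing to 4 forces exactly one block of size 2 and the rest size 1 → block sizes [2, 1, 1]

Assembling the blocks gives a Jordan form
J =
  [0, 1, 0, 0]
  [0, 0, 0, 0]
  [0, 0, 0, 0]
  [0, 0, 0, 0]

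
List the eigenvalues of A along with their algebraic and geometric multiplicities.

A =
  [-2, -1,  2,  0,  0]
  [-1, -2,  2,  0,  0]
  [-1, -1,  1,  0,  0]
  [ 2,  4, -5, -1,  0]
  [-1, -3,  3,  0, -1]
λ = -1: alg = 5, geom = 3

Step 1 — factor the characteristic polynomial to read off the algebraic multiplicities:
  χ_A(x) = (x + 1)^5

Step 2 — compute geometric multiplicities via the rank-nullity identity g(λ) = n − rank(A − λI):
  rank(A − (-1)·I) = 2, so dim ker(A − (-1)·I) = n − 2 = 3

Summary:
  λ = -1: algebraic multiplicity = 5, geometric multiplicity = 3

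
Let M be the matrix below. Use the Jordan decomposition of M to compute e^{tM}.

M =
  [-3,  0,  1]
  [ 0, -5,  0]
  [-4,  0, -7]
e^{tM} =
  [2*t*exp(-5*t) + exp(-5*t), 0, t*exp(-5*t)]
  [0, exp(-5*t), 0]
  [-4*t*exp(-5*t), 0, -2*t*exp(-5*t) + exp(-5*t)]

Strategy: write M = P · J · P⁻¹ where J is a Jordan canonical form, so e^{tM} = P · e^{tJ} · P⁻¹, and e^{tJ} can be computed block-by-block.

M has Jordan form
J =
  [-5,  1,  0]
  [ 0, -5,  0]
  [ 0,  0, -5]
(up to reordering of blocks).

Per-block formulas:
  For a 2×2 Jordan block J_2(-5): exp(t · J_2(-5)) = e^(-5t)·(I + t·N), where N is the 2×2 nilpotent shift.
  For a 1×1 block at λ = -5: exp(t · [-5]) = [e^(-5t)].

After assembling e^{tJ} and conjugating by P, we get:

e^{tM} =
  [2*t*exp(-5*t) + exp(-5*t), 0, t*exp(-5*t)]
  [0, exp(-5*t), 0]
  [-4*t*exp(-5*t), 0, -2*t*exp(-5*t) + exp(-5*t)]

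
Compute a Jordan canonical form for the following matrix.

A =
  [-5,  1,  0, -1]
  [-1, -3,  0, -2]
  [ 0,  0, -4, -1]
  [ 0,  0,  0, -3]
J_2(-4) ⊕ J_1(-4) ⊕ J_1(-3)

The characteristic polynomial is
  det(x·I − A) = x^4 + 15*x^3 + 84*x^2 + 208*x + 192 = (x + 3)*(x + 4)^3

Eigenvalues and multiplicities (the geometric multiplicity of λ is n − rank(A − λI), which equals the number of Jordan blocks for λ):
  λ = -4: algebraic multiplicity = 3, geometric multiplicity = 2
  λ = -3: algebraic multiplicity = 1, geometric multiplicity = 1

Determining the block sizes for each eigenvalue:
  λ = -4: 2 blocks summing to 3 forces exactly one block of size 2 and the rest size 1 → block sizes [2, 1]
  λ = -3: one block (gm = 1), so the single block has size am = 1 → block sizes [1]

Assembling the blocks gives a Jordan form
J =
  [-4,  1,  0,  0]
  [ 0, -4,  0,  0]
  [ 0,  0, -4,  0]
  [ 0,  0,  0, -3]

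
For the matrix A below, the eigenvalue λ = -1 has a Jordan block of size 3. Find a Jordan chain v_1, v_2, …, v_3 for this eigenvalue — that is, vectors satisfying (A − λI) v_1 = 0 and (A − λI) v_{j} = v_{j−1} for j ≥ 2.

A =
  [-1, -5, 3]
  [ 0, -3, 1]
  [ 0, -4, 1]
A Jordan chain for λ = -1 of length 3:
v_1 = (-2, 0, 0)ᵀ
v_2 = (-5, -2, -4)ᵀ
v_3 = (0, 1, 0)ᵀ

Let N = A − (-1)·I. We want v_3 with N^3 v_3 = 0 but N^2 v_3 ≠ 0; then v_{j-1} := N · v_j for j = 3, …, 2.

Pick v_3 = (0, 1, 0)ᵀ.
Then v_2 = N · v_3 = (-5, -2, -4)ᵀ.
Then v_1 = N · v_2 = (-2, 0, 0)ᵀ.

Sanity check: (A − (-1)·I) v_1 = (0, 0, 0)ᵀ = 0. ✓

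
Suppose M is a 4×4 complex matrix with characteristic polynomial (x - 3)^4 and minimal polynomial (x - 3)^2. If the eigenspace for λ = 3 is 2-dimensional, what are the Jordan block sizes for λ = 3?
Block sizes for λ = 3: [2, 2]

Step 1 — from the characteristic polynomial, algebraic multiplicity of λ = 3 is 4. From dim ker(M − (3)·I) = 2, there are exactly 2 Jordan blocks for λ = 3.
Step 2 — from the minimal polynomial, the factor (x − 3)^2 tells us the largest block for λ = 3 has size 2.
Step 3 — with total size 4, 2 blocks, and largest block 2, the block sizes (in nonincreasing order) are [2, 2].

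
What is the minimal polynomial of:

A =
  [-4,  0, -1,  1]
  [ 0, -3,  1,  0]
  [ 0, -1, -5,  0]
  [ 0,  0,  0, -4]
x^3 + 12*x^2 + 48*x + 64

The characteristic polynomial is χ_A(x) = (x + 4)^4, so the eigenvalues are known. The minimal polynomial is
  m_A(x) = Π_λ (x − λ)^{k_λ}
where k_λ is the size of the *largest* Jordan block for λ (equivalently, the smallest k with (A − λI)^k v = 0 for every generalised eigenvector v of λ).

  λ = -4: largest Jordan block has size 3, contributing (x + 4)^3

So m_A(x) = (x + 4)^3 = x^3 + 12*x^2 + 48*x + 64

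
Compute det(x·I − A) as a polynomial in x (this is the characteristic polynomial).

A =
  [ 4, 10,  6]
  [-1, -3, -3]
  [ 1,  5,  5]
x^3 - 6*x^2 + 12*x - 8

Expanding det(x·I − A) (e.g. by cofactor expansion or by noting that A is similar to its Jordan form J, which has the same characteristic polynomial as A) gives
  χ_A(x) = x^3 - 6*x^2 + 12*x - 8
which factors as (x - 2)^3. The eigenvalues (with algebraic multiplicities) are λ = 2 with multiplicity 3.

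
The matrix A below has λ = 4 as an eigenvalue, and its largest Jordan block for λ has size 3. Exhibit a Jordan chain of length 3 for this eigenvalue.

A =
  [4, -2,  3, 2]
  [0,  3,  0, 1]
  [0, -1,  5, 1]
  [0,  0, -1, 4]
A Jordan chain for λ = 4 of length 3:
v_1 = (-1, 1, 0, 1)ᵀ
v_2 = (-2, -1, -1, 0)ᵀ
v_3 = (0, 1, 0, 0)ᵀ

Let N = A − (4)·I. We want v_3 with N^3 v_3 = 0 but N^2 v_3 ≠ 0; then v_{j-1} := N · v_j for j = 3, …, 2.

Pick v_3 = (0, 1, 0, 0)ᵀ.
Then v_2 = N · v_3 = (-2, -1, -1, 0)ᵀ.
Then v_1 = N · v_2 = (-1, 1, 0, 1)ᵀ.

Sanity check: (A − (4)·I) v_1 = (0, 0, 0, 0)ᵀ = 0. ✓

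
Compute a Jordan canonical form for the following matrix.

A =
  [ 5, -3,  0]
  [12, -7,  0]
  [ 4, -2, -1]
J_2(-1) ⊕ J_1(-1)

The characteristic polynomial is
  det(x·I − A) = x^3 + 3*x^2 + 3*x + 1 = (x + 1)^3

Eigenvalues and multiplicities (the geometric multiplicity of λ is n − rank(A − λI), which equals the number of Jordan blocks for λ):
  λ = -1: algebraic multiplicity = 3, geometric multiplicity = 2

Determining the block sizes for each eigenvalue:
  λ = -1: 2 blocks summing to 3 forces exactly one block of size 2 and the rest size 1 → block sizes [2, 1]

Assembling the blocks gives a Jordan form
J =
  [-1,  1,  0]
  [ 0, -1,  0]
  [ 0,  0, -1]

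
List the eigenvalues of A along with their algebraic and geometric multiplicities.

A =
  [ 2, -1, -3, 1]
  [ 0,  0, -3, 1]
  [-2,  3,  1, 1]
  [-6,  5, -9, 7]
λ = 2: alg = 3, geom = 1; λ = 4: alg = 1, geom = 1

Step 1 — factor the characteristic polynomial to read off the algebraic multiplicities:
  χ_A(x) = (x - 4)*(x - 2)^3

Step 2 — compute geometric multiplicities via the rank-nullity identity g(λ) = n − rank(A − λI):
  rank(A − (2)·I) = 3, so dim ker(A − (2)·I) = n − 3 = 1
  rank(A − (4)·I) = 3, so dim ker(A − (4)·I) = n − 3 = 1

Summary:
  λ = 2: algebraic multiplicity = 3, geometric multiplicity = 1
  λ = 4: algebraic multiplicity = 1, geometric multiplicity = 1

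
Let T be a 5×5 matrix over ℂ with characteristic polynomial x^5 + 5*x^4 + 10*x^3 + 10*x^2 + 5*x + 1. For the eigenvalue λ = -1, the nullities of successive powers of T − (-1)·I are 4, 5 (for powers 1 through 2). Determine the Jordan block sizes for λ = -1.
Block sizes for λ = -1: [2, 1, 1, 1]

From the dimensions of kernels of powers, the number of Jordan blocks of size at least j is d_j − d_{j−1} where d_j = dim ker(N^j) (with d_0 = 0). Computing the differences gives [4, 1].
The number of blocks of size exactly k is (#blocks of size ≥ k) − (#blocks of size ≥ k + 1), so the partition is: 3 block(s) of size 1, 1 block(s) of size 2.
In nonincreasing order the block sizes are [2, 1, 1, 1].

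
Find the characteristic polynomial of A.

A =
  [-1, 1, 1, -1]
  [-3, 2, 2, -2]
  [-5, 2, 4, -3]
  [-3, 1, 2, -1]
x^4 - 4*x^3 + 6*x^2 - 4*x + 1

Expanding det(x·I − A) (e.g. by cofactor expansion or by noting that A is similar to its Jordan form J, which has the same characteristic polynomial as A) gives
  χ_A(x) = x^4 - 4*x^3 + 6*x^2 - 4*x + 1
which factors as (x - 1)^4. The eigenvalues (with algebraic multiplicities) are λ = 1 with multiplicity 4.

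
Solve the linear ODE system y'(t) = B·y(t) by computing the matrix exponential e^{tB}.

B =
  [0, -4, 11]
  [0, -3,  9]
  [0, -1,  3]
e^{tB} =
  [1, t^2/2 - 4*t, -3*t^2/2 + 11*t]
  [0, 1 - 3*t, 9*t]
  [0, -t, 3*t + 1]

Strategy: write B = P · J · P⁻¹ where J is a Jordan canonical form, so e^{tB} = P · e^{tJ} · P⁻¹, and e^{tJ} can be computed block-by-block.

B has Jordan form
J =
  [0, 1, 0]
  [0, 0, 1]
  [0, 0, 0]
(up to reordering of blocks).

Per-block formulas:
  For a 3×3 Jordan block J_3(0): exp(t · J_3(0)) = e^(0t)·(I + t·N + (t^2/2)·N^2), where N is the 3×3 nilpotent shift.

After assembling e^{tJ} and conjugating by P, we get:

e^{tB} =
  [1, t^2/2 - 4*t, -3*t^2/2 + 11*t]
  [0, 1 - 3*t, 9*t]
  [0, -t, 3*t + 1]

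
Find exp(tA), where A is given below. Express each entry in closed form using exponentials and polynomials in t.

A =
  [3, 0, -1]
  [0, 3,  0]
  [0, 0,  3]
e^{tA} =
  [exp(3*t), 0, -t*exp(3*t)]
  [0, exp(3*t), 0]
  [0, 0, exp(3*t)]

Strategy: write A = P · J · P⁻¹ where J is a Jordan canonical form, so e^{tA} = P · e^{tJ} · P⁻¹, and e^{tJ} can be computed block-by-block.

A has Jordan form
J =
  [3, 1, 0]
  [0, 3, 0]
  [0, 0, 3]
(up to reordering of blocks).

Per-block formulas:
  For a 2×2 Jordan block J_2(3): exp(t · J_2(3)) = e^(3t)·(I + t·N), where N is the 2×2 nilpotent shift.
  For a 1×1 block at λ = 3: exp(t · [3]) = [e^(3t)].

After assembling e^{tJ} and conjugating by P, we get:

e^{tA} =
  [exp(3*t), 0, -t*exp(3*t)]
  [0, exp(3*t), 0]
  [0, 0, exp(3*t)]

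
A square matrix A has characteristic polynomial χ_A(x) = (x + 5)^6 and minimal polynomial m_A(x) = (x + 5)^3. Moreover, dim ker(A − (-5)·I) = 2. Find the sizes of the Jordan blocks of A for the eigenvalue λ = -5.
Block sizes for λ = -5: [3, 3]

Step 1 — from the characteristic polynomial, algebraic multiplicity of λ = -5 is 6. From dim ker(A − (-5)·I) = 2, there are exactly 2 Jordan blocks for λ = -5.
Step 2 — from the minimal polynomial, the factor (x + 5)^3 tells us the largest block for λ = -5 has size 3.
Step 3 — with total size 6, 2 blocks, and largest block 3, the block sizes (in nonincreasing order) are [3, 3].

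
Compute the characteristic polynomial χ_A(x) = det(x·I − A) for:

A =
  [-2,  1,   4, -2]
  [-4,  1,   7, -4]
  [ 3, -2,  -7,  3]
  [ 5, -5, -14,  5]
x^4 + 3*x^3 + 3*x^2 + x

Expanding det(x·I − A) (e.g. by cofactor expansion or by noting that A is similar to its Jordan form J, which has the same characteristic polynomial as A) gives
  χ_A(x) = x^4 + 3*x^3 + 3*x^2 + x
which factors as x*(x + 1)^3. The eigenvalues (with algebraic multiplicities) are λ = -1 with multiplicity 3, λ = 0 with multiplicity 1.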